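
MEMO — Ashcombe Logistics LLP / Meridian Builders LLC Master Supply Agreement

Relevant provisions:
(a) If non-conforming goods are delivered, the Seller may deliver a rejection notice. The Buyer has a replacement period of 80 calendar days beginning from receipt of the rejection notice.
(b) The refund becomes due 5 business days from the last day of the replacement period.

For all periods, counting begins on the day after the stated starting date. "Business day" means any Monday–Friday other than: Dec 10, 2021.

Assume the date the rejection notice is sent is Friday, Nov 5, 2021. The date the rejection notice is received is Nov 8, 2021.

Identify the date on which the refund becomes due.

Feb 3, 2022

The last day of the replacement period: Nov 8, 2021 + 80 days = Jan 27, 2022.
The date on which the refund becomes due: 5 business days after Thursday, Jan 27, 2022, skipping weekends — Jan 28, Jan 31, Feb 1, Feb 2, Feb 3 — lands on Thursday, Feb 3, 2022.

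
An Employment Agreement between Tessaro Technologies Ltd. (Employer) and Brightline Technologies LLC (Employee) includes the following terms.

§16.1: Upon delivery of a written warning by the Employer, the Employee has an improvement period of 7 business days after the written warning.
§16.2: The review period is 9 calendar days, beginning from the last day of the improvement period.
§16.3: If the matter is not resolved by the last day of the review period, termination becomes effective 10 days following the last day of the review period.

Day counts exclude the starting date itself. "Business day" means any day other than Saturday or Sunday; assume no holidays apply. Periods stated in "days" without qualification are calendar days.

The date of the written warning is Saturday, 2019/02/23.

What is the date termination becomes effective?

2019/03/24

The last day of the improvement period: 7 business days after Saturday, 2019/02/23, skipping weekends — Feb 25, Feb 26, Feb 27, Feb 28, Mar 1, Mar 4, Mar 5 — lands on Tuesday, 2019/03/05.
The last day of the review period: 2019/03/05 + 9 days = 2019/03/14.
Adding 10 calendar days to 2019/03/14 gives 2019/03/24, which is the date termination becomes effective.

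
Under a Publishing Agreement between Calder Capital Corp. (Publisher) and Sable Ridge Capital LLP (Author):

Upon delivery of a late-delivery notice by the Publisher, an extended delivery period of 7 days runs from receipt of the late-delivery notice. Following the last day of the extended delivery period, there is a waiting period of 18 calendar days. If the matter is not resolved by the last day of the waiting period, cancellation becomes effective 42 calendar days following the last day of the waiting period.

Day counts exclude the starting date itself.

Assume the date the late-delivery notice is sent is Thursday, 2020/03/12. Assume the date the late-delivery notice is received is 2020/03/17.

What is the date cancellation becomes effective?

The last day of the extended delivery period: 2020/03/17 + 7 days = 2020/03/24.
The last day of the waiting period: 2020/03/24 + 18 days = 2020/04/11.
The date cancellation becomes effective: 42 calendar days after 2020/04/11 is 2020/05/23.

2020/05/23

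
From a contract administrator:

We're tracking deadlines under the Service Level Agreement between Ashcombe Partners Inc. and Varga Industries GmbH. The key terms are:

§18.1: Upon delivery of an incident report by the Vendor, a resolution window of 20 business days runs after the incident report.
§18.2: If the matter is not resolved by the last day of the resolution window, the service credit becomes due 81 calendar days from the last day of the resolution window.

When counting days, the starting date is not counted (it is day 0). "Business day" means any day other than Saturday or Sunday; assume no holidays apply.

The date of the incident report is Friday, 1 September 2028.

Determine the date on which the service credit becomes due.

19 December 2028

The last day of the resolution window: 20 business days after Friday, 1 September 2028, skipping weekends — Sep 4, Sep 5, Sep 6, Sep 7, …, Sep 27, Sep 28, Sep 29 — lands on Friday, 29 September 2028.
Adding 81 calendar days to 29 September 2028 gives 19 December 2028, which is the date on which the service credit becomes due.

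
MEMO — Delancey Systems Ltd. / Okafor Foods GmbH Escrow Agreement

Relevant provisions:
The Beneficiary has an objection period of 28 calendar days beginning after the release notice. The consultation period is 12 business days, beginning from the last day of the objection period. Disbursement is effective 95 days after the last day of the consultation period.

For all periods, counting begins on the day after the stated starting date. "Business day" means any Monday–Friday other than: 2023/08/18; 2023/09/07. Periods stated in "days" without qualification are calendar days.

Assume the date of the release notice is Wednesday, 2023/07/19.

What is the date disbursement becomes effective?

2023/12/08

The last day of the objection period: 2023/07/19 + 28 days = 2023/08/16.
The last day of the consultation period: counting 12 business days from Wednesday, 2023/08/16 (Aug 17, Aug 21, Aug 22, Aug 23, …, Aug 31, Sep 1, Sep 4, skipping weekends and the listed holiday on Aug 18) reaches Monday, 2023/09/04.
Adding 95 calendar days to 2023/09/04 gives 2023/12/08, which is the date disbursement becomes effective.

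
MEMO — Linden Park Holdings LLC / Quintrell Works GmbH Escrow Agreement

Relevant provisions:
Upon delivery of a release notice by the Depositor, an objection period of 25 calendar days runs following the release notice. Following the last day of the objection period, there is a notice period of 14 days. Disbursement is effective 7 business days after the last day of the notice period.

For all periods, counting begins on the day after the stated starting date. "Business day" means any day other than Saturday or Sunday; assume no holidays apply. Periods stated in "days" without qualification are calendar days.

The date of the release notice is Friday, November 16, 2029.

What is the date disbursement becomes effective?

Adding 25 calendar days to November 16, 2029 gives December 11, 2029, which is the last day of the objection period.
The last day of the notice period: December 11, 2029 + 14 days = December 25, 2029.
The date disbursement becomes effective: 7 business days after Tuesday, December 25, 2029, skipping weekends — Dec 26, Dec 27, Dec 28, Dec 31, Jan 1, Jan 2, Jan 3 — lands on Thursday, January 3, 2030.

January 3, 2030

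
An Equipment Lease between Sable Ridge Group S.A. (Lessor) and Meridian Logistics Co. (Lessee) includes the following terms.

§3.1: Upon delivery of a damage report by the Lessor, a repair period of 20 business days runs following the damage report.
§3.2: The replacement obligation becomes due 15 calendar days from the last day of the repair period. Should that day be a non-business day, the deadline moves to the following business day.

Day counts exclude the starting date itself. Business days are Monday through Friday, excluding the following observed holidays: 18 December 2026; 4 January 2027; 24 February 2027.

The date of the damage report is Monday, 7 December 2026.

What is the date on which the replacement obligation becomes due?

21 January 2027

The last day of the repair period: 20 business days after Monday, 7 December 2026, skipping weekends and the listed holidays on Dec 18, Jan 4 — Dec 8, Dec 9, Dec 10, Dec 11, …, Jan 1, Jan 5, Jan 6 — lands on Wednesday, 6 January 2027.
The date on which the replacement obligation becomes due: 15 calendar days after 6 January 2027 is 21 January 2027. 21 January 2027 is a Thursday and is not a listed holiday, so no roll-forward applies.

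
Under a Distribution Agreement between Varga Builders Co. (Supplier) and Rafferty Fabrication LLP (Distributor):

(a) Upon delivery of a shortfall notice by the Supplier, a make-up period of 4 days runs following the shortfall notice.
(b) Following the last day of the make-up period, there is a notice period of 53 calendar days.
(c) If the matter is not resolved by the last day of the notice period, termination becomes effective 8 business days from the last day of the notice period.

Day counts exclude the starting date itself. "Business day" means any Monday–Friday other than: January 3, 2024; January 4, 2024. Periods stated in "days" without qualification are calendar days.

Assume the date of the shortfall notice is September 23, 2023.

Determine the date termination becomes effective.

November 29, 2023

Adding 4 calendar days to September 23, 2023 gives September 27, 2023, which is the last day of the make-up period.
The last day of the notice period: September 27, 2023 + 53 days = November 19, 2023.
The date termination becomes effective: 8 business days after Sunday, November 19, 2023, skipping weekends — Nov 20, Nov 21, Nov 22, Nov 23, Nov 24, Nov 27, Nov 28, Nov 29 — lands on Wednesday, November 29, 2023.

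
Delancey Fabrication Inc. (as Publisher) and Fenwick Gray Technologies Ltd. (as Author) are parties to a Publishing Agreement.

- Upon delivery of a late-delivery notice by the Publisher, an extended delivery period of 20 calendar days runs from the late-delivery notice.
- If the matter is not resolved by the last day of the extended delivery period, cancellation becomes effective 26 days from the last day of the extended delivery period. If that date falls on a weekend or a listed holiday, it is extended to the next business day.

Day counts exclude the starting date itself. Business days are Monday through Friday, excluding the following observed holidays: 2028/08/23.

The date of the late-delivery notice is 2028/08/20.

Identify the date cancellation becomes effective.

2028/10/05

Adding 20 calendar days to 2028/08/20 gives 2028/09/09, which is the last day of the extended delivery period.
The date cancellation becomes effective: 2028/09/09 + 26 days = 2028/10/05. 2028/10/05 is a Thursday and is not a listed holiday, so no roll-forward applies.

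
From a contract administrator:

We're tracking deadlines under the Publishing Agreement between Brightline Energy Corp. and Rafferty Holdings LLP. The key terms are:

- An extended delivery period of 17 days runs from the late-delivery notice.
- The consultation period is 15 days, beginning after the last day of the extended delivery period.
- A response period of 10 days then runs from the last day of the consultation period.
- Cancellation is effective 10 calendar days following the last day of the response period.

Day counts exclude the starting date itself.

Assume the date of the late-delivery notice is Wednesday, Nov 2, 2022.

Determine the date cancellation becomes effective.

Dec 24, 2022

The last day of the extended delivery period: Nov 2, 2022 + 17 days = Nov 19, 2022.
Adding 15 calendar days to Nov 19, 2022 gives Dec 4, 2022, which is the last day of the consultation period.
The last day of the response period: 10 calendar days after Dec 4, 2022 is Dec 14, 2022.
The date cancellation becomes effective: 10 calendar days after Dec 14, 2022 is Dec 24, 2022.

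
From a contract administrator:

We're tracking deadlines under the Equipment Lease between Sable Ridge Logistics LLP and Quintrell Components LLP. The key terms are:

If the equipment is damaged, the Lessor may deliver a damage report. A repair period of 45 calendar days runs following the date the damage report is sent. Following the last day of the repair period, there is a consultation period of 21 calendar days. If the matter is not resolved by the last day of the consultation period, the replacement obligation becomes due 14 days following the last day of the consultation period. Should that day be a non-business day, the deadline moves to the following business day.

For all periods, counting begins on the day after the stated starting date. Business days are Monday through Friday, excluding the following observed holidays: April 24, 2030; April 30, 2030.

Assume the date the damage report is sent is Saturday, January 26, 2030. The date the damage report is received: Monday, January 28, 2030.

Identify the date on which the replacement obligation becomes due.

April 16, 2030

The last day of the repair period: 45 calendar days after January 26, 2030 is March 12, 2030.
The last day of the consultation period: March 12, 2030 + 21 days = April 2, 2030.
The date on which the replacement obligation becomes due: 14 calendar days after April 2, 2030 is April 16, 2030. April 16, 2030 is a Tuesday and is not a listed holiday, so no roll-forward applies.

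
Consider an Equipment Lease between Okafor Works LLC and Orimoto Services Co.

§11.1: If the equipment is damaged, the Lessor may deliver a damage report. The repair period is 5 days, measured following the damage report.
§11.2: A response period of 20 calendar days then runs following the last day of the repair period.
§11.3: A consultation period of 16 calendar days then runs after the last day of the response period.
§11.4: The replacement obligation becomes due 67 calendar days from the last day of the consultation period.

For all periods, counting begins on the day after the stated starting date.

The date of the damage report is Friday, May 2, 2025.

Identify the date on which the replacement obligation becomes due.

Aug 18, 2025

The last day of the repair period: May 2, 2025 + 5 days = May 7, 2025.
The last day of the response period: 20 calendar days after May 7, 2025 is May 27, 2025.
The last day of the consultation period: May 27, 2025 + 16 days = Jun 12, 2025.
Adding 67 calendar days to Jun 12, 2025 gives Aug 18, 2025, which is the date on which the replacement obligation becomes due.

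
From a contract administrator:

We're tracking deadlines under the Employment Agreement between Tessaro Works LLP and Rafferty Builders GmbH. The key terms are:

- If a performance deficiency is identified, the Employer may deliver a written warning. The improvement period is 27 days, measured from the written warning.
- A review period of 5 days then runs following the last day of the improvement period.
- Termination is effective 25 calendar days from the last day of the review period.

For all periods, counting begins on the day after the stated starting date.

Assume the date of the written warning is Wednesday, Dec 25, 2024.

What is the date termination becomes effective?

The last day of the improvement period: 27 calendar days after Dec 25, 2024 is Jan 21, 2025.
The last day of the review period: Jan 21, 2025 + 5 days = Jan 26, 2025.
The date termination becomes effective: 25 calendar days after Jan 26, 2025 is Feb 20, 2025.

Feb 20, 2025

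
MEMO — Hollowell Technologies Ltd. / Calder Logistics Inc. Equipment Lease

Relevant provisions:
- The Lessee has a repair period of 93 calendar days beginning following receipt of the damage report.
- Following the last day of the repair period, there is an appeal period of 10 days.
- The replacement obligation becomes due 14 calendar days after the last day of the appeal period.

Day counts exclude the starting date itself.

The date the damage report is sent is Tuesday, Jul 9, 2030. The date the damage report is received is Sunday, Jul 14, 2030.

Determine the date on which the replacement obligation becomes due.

Nov 8, 2030

The last day of the repair period: 93 calendar days after Jul 14, 2030 is Oct 15, 2030.
Adding 10 calendar days to Oct 15, 2030 gives Oct 25, 2030, which is the last day of the appeal period.
The date on which the replacement obligation becomes due: Oct 25, 2030 + 14 days = Nov 8, 2030.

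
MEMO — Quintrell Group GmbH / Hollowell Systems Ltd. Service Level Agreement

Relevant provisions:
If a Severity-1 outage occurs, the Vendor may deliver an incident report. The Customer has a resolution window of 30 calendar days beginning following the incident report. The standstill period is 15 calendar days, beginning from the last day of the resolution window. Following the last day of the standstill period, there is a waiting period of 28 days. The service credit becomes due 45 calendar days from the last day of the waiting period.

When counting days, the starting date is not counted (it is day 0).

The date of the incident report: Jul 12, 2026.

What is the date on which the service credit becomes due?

Nov 7, 2026

Adding 30 calendar days to Jul 12, 2026 gives Aug 11, 2026, which is the last day of the resolution window.
Adding 15 calendar days to Aug 11, 2026 gives Aug 26, 2026, which is the last day of the standstill period.
Adding 28 calendar days to Aug 26, 2026 gives Sep 23, 2026, which is the last day of the waiting period.
The date on which the service credit becomes due: 45 calendar days after Sep 23, 2026 is Nov 7, 2026.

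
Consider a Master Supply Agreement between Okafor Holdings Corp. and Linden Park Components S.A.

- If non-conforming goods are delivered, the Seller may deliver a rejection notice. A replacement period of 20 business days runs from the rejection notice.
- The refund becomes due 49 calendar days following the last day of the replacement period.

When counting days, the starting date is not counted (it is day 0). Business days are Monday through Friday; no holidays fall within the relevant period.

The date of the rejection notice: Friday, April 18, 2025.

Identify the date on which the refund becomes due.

From Friday, April 18, 2025, 20 business days (Apr 21, Apr 22, Apr 23, Apr 24, …, May 14, May 15, May 16, skipping weekends) brings us to Friday, May 16, 2025, which is the last day of the replacement period.
Adding 49 calendar days to May 16, 2025 gives July 4, 2025, which is the date on which the refund becomes due.

July 4, 2025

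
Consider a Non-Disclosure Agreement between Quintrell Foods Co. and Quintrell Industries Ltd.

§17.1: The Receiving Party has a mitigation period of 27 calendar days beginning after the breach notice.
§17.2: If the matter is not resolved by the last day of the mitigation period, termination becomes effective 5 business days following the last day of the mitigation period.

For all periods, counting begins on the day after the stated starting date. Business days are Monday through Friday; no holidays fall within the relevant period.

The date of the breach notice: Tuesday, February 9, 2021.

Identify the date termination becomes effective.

The last day of the mitigation period: 27 calendar days after February 9, 2021 is March 8, 2021.
From Monday, March 8, 2021, 5 business days (Mar 9, Mar 10, Mar 11, Mar 12, Mar 15, skipping weekends) brings us to Monday, March 15, 2021, which is the date termination becomes effective.

March 15, 2021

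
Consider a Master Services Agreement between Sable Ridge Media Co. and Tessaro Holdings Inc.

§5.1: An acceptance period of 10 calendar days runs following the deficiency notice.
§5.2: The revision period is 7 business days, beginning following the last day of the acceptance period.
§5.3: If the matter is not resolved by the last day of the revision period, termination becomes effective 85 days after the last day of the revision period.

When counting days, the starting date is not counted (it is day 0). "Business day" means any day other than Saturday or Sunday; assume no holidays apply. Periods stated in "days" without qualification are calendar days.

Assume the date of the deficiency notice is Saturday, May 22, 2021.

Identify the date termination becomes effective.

The last day of the acceptance period: 10 calendar days after May 22, 2021 is Jun 1, 2021.
From Tuesday, Jun 1, 2021, 7 business days (Jun 2, Jun 3, Jun 4, Jun 7, Jun 8, Jun 9, Jun 10, skipping weekends) brings us to Thursday, Jun 10, 2021, which is the last day of the revision period.
Adding 85 calendar days to Jun 10, 2021 gives Sep 3, 2021, which is the date termination becomes effective.

Sep 3, 2021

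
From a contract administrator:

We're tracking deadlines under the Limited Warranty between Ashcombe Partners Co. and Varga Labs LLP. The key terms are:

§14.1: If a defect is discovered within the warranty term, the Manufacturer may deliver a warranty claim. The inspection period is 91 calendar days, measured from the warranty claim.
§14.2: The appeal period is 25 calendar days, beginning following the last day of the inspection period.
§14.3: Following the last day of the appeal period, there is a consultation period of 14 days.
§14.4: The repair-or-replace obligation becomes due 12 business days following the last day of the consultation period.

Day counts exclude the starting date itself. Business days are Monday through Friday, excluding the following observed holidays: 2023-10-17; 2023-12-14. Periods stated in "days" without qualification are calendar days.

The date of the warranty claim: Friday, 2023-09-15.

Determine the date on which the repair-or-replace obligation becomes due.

Adding 91 calendar days to 2023-09-15 gives 2023-12-15, which is the last day of the inspection period.
Adding 25 calendar days to 2023-12-15 gives 2024-01-09, which is the last day of the appeal period.
The last day of the consultation period: 14 calendar days after 2024-01-09 is 2024-01-23.
The date on which the repair-or-replace obligation becomes due: counting 12 business days from Tuesday, 2024-01-23 (Jan 24, Jan 25, Jan 26, Jan 29, …, Feb 6, Feb 7, Feb 8, skipping weekends) reaches Thursday, 2024-02-08.

2024-02-08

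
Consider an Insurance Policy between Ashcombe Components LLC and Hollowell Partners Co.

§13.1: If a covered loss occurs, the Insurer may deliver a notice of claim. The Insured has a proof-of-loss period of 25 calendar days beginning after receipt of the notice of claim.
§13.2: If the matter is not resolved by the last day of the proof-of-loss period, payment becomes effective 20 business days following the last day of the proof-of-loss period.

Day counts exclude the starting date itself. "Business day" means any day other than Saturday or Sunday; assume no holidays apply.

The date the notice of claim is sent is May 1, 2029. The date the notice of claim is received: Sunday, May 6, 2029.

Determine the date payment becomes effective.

June 28, 2029

The last day of the proof-of-loss period: 25 calendar days after May 6, 2029 is May 31, 2029.
The date payment becomes effective: counting 20 business days from Thursday, May 31, 2029 (Jun 1, Jun 4, Jun 5, Jun 6, …, Jun 26, Jun 27, Jun 28, skipping weekends) reaches Thursday, June 28, 2029.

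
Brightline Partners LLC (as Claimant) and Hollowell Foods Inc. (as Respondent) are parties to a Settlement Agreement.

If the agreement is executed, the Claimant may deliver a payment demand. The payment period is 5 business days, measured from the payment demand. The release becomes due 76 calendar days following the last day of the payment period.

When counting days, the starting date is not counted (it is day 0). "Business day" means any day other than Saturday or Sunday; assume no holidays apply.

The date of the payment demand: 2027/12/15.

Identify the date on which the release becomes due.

From Wednesday, 2027/12/15, 5 business days (Dec 16, Dec 17, Dec 20, Dec 21, Dec 22, skipping weekends) brings us to Wednesday, 2027/12/22, which is the last day of the payment period.
Adding 76 calendar days to 2027/12/22 gives 2028/03/07, which is the date on which the release becomes due.

2028/03/07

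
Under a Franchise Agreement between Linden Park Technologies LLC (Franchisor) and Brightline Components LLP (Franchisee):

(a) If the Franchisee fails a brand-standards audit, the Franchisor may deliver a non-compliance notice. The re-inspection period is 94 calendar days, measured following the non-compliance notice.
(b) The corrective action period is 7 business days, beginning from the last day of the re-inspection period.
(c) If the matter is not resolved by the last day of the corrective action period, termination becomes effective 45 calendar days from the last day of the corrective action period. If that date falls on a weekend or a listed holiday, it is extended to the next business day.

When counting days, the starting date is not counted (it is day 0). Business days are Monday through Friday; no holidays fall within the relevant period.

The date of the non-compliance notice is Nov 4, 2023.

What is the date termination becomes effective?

Apr 1, 2024

The last day of the re-inspection period: 94 calendar days after Nov 4, 2023 is Feb 6, 2024.
The last day of the corrective action period: counting 7 business days from Tuesday, Feb 6, 2024 (Feb 7, Feb 8, Feb 9, Feb 12, Feb 13, Feb 14, Feb 15, skipping weekends) reaches Thursday, Feb 15, 2024.
The date termination becomes effective: 45 calendar days after Feb 15, 2024 is Mar 31, 2024. That falls on a Sunday, so it rolls to the next business day, Monday, Apr 1, 2024.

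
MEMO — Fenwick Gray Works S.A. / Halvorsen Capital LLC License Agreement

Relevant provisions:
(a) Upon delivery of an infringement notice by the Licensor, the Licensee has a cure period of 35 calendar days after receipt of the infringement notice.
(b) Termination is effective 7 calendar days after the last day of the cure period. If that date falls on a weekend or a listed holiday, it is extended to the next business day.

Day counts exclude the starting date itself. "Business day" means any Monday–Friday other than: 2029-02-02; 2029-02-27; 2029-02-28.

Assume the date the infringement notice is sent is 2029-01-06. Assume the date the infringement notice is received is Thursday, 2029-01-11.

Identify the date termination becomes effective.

2029-02-22

The last day of the cure period: 35 calendar days after 2029-01-11 is 2029-02-15.
Adding 7 calendar days to 2029-02-15 gives 2029-02-22, which is the date termination becomes effective. 2029-02-22 is a Thursday and is not a listed holiday, so no roll-forward applies.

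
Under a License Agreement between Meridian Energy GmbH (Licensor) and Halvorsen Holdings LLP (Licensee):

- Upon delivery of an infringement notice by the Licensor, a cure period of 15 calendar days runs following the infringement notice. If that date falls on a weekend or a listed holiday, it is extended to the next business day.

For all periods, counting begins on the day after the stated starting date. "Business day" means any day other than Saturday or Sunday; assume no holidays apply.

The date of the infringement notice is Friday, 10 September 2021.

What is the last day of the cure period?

Adding 15 calendar days to 10 September 2021 gives 25 September 2021, which is the last day of the cure period. That falls on a Saturday, so it rolls to the next business day, Monday, 27 September 2021.

27 September 2021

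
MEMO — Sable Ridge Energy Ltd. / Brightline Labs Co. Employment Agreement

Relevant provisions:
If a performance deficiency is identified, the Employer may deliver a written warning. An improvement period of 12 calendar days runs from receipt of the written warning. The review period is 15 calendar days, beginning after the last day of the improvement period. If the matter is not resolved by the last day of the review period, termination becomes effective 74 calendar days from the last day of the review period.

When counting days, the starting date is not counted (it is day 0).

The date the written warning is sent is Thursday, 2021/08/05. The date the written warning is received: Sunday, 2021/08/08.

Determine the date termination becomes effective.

The last day of the improvement period: 2021/08/08 + 12 days = 2021/08/20.
Adding 15 calendar days to 2021/08/20 gives 2021/09/04, which is the last day of the review period.
The date termination becomes effective: 2021/09/04 + 74 days = 2021/11/17.

2021/11/17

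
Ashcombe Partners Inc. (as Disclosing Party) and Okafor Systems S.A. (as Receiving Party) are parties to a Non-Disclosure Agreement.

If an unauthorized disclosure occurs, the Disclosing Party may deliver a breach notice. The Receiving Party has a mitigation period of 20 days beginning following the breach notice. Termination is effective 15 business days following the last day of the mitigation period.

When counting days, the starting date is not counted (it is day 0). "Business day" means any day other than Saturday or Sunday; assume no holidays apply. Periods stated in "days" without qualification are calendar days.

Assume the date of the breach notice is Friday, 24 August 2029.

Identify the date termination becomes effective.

The last day of the mitigation period: 20 calendar days after 24 August 2029 is 13 September 2029.
The date termination becomes effective: counting 15 business days from Thursday, 13 September 2029 (Sep 14, Sep 17, Sep 18, Sep 19, …, Oct 2, Oct 3, Oct 4, skipping weekends) reaches Thursday, 4 October 2029.

4 October 2029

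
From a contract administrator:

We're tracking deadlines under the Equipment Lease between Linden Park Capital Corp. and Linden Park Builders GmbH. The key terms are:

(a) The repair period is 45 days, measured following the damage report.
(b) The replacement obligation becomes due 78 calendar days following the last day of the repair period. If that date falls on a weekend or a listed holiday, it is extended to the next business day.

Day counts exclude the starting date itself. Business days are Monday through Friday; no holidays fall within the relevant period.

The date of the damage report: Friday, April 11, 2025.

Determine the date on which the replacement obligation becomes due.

August 12, 2025

Adding 45 calendar days to April 11, 2025 gives May 26, 2025, which is the last day of the repair period.
The date on which the replacement obligation becomes due: May 26, 2025 + 78 days = August 12, 2025. August 12, 2025 is a Tuesday, so no roll-forward applies.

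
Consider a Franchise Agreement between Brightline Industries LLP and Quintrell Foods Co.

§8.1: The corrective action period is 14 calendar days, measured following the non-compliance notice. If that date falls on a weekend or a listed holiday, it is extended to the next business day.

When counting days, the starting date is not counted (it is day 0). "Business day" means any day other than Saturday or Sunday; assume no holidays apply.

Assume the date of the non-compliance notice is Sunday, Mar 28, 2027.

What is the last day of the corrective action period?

Adding 14 calendar days to Mar 28, 2027 gives Apr 11, 2027, which is the last day of the corrective action period. That falls on a Sunday, so it rolls to the next business day, Monday, Apr 12, 2027.

Apr 12, 2027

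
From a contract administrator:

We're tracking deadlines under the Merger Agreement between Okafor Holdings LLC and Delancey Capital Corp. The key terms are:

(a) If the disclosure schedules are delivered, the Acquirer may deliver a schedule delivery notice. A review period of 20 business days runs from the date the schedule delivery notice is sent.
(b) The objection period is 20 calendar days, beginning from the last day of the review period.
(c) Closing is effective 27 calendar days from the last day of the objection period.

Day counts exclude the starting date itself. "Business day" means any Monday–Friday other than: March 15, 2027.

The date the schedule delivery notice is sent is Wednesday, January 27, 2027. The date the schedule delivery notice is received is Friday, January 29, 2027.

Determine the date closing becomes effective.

April 12, 2027

The last day of the review period: counting 20 business days from Wednesday, January 27, 2027 (Jan 28, Jan 29, Feb 1, Feb 2, …, Feb 22, Feb 23, Feb 24, skipping weekends) reaches Wednesday, February 24, 2027.
The last day of the objection period: 20 calendar days after February 24, 2027 is March 16, 2027.
The date closing becomes effective: 27 calendar days after March 16, 2027 is April 12, 2027.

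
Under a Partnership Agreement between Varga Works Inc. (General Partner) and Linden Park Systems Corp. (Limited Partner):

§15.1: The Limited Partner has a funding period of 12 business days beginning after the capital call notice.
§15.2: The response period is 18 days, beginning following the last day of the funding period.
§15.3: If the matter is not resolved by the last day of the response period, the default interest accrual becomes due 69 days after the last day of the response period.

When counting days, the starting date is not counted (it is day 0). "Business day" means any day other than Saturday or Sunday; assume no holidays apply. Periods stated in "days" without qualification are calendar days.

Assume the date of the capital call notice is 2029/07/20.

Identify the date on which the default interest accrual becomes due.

From Friday, 2029/07/20, 12 business days (Jul 23, Jul 24, Jul 25, Jul 26, …, Aug 3, Aug 6, Aug 7, skipping weekends) brings us to Tuesday, 2029/08/07, which is the last day of the funding period.
The last day of the response period: 2029/08/07 + 18 days = 2029/08/25.
Adding 69 calendar days to 2029/08/25 gives 2029/11/02, which is the date on which the default interest accrual becomes due.

2029/11/02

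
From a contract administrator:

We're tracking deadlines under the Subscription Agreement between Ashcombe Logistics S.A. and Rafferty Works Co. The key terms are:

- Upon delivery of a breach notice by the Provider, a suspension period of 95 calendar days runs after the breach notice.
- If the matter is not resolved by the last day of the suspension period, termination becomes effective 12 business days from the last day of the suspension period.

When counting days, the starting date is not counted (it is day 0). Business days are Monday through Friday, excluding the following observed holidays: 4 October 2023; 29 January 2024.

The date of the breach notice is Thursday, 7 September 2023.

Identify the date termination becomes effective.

27 December 2023

The last day of the suspension period: 7 September 2023 + 95 days = 11 December 2023.
The date termination becomes effective: 12 business days after Monday, 11 December 2023, skipping weekends — Dec 12, Dec 13, Dec 14, Dec 15, …, Dec 25, Dec 26, Dec 27 — lands on Wednesday, 27 December 2023.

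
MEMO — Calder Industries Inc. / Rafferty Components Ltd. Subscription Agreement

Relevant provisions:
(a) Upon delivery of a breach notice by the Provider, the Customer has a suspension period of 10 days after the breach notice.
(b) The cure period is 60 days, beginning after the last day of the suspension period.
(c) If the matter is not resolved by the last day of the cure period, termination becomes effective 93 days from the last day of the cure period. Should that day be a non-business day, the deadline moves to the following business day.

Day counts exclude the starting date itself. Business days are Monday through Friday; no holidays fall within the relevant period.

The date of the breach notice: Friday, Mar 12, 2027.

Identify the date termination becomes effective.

The last day of the suspension period: 10 calendar days after Mar 12, 2027 is Mar 22, 2027.
The last day of the cure period: Mar 22, 2027 + 60 days = May 21, 2027.
Adding 93 calendar days to May 21, 2027 gives Aug 22, 2027, which is the date termination becomes effective. That falls on a Sunday, so it rolls to the next business day, Monday, Aug 23, 2027.

Aug 23, 2027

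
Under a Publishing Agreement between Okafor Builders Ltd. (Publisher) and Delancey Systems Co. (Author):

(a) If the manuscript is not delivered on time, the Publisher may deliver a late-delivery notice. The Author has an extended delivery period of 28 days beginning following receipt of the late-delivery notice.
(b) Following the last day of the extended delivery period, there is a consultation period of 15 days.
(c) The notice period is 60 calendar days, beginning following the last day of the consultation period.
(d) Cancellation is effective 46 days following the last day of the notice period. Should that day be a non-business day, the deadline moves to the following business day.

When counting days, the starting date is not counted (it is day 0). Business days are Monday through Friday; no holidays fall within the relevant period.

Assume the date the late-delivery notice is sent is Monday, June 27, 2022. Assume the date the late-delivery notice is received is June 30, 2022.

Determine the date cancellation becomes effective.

November 28, 2022

Adding 28 calendar days to June 30, 2022 gives July 28, 2022, which is the last day of the extended delivery period.
The last day of the consultation period: July 28, 2022 + 15 days = August 12, 2022.
Adding 60 calendar days to August 12, 2022 gives October 11, 2022, which is the last day of the notice period.
The date cancellation becomes effective: 46 calendar days after October 11, 2022 is November 26, 2022. That falls on a Saturday, so it rolls to the next business day, Monday, November 28, 2022.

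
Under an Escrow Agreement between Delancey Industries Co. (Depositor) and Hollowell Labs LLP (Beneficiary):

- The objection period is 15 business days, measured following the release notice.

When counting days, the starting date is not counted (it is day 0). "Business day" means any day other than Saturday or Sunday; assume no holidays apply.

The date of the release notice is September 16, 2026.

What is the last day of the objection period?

The last day of the objection period: 15 business days after Wednesday, September 16, 2026, skipping weekends — Sep 17, Sep 18, Sep 21, Sep 22, …, Oct 5, Oct 6, Oct 7 — lands on Wednesday, October 7, 2026.

October 7, 2026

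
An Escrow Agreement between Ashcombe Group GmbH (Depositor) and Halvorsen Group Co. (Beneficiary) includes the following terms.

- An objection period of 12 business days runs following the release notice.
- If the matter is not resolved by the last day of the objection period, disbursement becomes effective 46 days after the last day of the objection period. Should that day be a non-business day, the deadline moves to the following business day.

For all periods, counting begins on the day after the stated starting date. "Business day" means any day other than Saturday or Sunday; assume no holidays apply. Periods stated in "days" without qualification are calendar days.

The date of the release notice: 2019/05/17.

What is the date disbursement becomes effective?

2019/07/22

From Friday, 2019/05/17, 12 business days (May 20, May 21, May 22, May 23, …, May 31, Jun 3, Jun 4, skipping weekends) brings us to Tuesday, 2019/06/04, which is the last day of the objection period.
The date disbursement becomes effective: 46 calendar days after 2019/06/04 is 2019/07/20. That falls on a Saturday, so it rolls to the next business day, Monday, 2019/07/22.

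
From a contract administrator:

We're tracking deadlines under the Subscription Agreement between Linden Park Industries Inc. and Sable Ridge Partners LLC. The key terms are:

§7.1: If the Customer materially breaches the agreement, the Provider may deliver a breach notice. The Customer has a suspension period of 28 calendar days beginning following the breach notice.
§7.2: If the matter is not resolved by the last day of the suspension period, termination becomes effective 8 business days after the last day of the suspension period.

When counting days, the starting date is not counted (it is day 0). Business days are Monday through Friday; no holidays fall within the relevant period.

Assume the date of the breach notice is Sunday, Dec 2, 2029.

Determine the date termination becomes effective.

Jan 9, 2030

The last day of the suspension period: 28 calendar days after Dec 2, 2029 is Dec 30, 2029.
The date termination becomes effective: 8 business days after Sunday, Dec 30, 2029, skipping weekends — Dec 31, Jan 1, Jan 2, Jan 3, Jan 4, Jan 7, Jan 8, Jan 9 — lands on Wednesday, Jan 9, 2030.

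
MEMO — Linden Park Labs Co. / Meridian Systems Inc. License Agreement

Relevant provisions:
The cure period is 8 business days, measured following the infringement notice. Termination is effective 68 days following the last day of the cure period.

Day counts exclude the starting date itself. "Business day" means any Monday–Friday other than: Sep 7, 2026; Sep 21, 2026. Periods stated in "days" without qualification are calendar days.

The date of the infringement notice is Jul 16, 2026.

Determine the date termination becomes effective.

From Thursday, Jul 16, 2026, 8 business days (Jul 17, Jul 20, Jul 21, Jul 22, Jul 23, Jul 24, Jul 27, Jul 28, skipping weekends) brings us to Tuesday, Jul 28, 2026, which is the last day of the cure period.
The date termination becomes effective: 68 calendar days after Jul 28, 2026 is Oct 4, 2026.

Oct 4, 2026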